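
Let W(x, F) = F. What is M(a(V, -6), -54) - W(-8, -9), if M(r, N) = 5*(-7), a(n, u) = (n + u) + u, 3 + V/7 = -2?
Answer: -26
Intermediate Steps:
V = -35 (V = -21 + 7*(-2) = -21 - 14 = -35)
a(n, u) = n + 2*u
M(r, N) = -35
M(a(V, -6), -54) - W(-8, -9) = -35 - 1*(-9) = -35 + 9 = -26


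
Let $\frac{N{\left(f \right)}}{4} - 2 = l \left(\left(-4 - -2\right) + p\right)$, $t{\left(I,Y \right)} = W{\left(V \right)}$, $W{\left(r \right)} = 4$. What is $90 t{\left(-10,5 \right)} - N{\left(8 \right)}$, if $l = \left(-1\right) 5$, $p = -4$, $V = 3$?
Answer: $232$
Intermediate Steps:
$t{\left(I,Y \right)} = 4$
$l = -5$
$N{\left(f \right)} = 128$ ($N{\left(f \right)} = 8 + 4 \left(- 5 \left(\left(-4 - -2\right) - 4\right)\right) = 8 + 4 \left(- 5 \left(\left(-4 + 2\right) - 4\right)\right) = 8 + 4 \left(- 5 \left(-2 - 4\right)\right) = 8 + 4 \left(\left(-5\right) \left(-6\right)\right) = 8 + 4 \cdot 30 = 8 + 120 = 128$)
$90 t{\left(-10,5 \right)} - N{\left(8 \right)} = 90 \cdot 4 - 128 = 360 - 128 = 232$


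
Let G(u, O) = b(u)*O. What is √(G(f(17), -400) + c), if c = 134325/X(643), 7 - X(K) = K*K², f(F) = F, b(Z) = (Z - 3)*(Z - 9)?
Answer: I*√140721778559065969/1772318 ≈ 211.66*I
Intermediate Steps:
b(Z) = (-9 + Z)*(-3 + Z) (b(Z) = (-3 + Z)*(-9 + Z) = (-9 + Z)*(-3 + Z))
X(K) = 7 - K³ (X(K) = 7 - K*K² = 7 - K³)
G(u, O) = O*(27 + u² - 12*u) (G(u, O) = (27 + u² - 12*u)*O = O*(27 + u² - 12*u))
c = -1791/3544636 (c = 134325/(7 - 1*643³) = 134325/(7 - 1*265847707) = 134325/(7 - 265847707) = 134325/(-265847700) = 134325*(-1/265847700) = -1791/3544636 ≈ -0.00050527)
√(G(f(17), -400) + c) = √(-400*(27 + 17² - 12*17) - 1791/3544636) = √(-400*(27 + 289 - 204) - 1791/3544636) = √(-400*112 - 1791/3544636) = √(-44800 - 1791/3544636) = √(-158799694591/3544636) = I*√140721778559065969/1772318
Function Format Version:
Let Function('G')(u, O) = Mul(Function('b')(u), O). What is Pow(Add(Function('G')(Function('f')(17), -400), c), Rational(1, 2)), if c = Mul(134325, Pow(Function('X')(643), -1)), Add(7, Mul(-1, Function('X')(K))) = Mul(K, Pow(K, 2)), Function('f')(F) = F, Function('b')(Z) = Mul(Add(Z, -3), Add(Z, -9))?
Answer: Mul(Rational(1, 1772318), I, Pow(140721778559065969, Rational(1, 2))) ≈ Mul(211.66, I)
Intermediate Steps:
Function('b')(Z) = Mul(Add(-9, Z), Add(-3, Z)) (Function('b')(Z) = Mul(Add(-3, Z), Add(-9, Z)) = Mul(Add(-9, Z), Add(-3, Z)))
Function('X')(K) = Add(7, Mul(-1, Pow(K, 3))) (Function('X')(K) = Add(7, Mul(-1, Mul(K, Pow(K, 2)))) = Add(7, Mul(-1, Pow(K, 3))))
Function('G')(u, O) = Mul(O, Add(27, Pow(u, 2), Mul(-12, u))) (Function('G')(u, O) = Mul(Add(27, Pow(u, 2), Mul(-12, u)), O) = Mul(O, Add(27, Pow(u, 2), Mul(-12, u))))
c = Rational(-1791, 3544636) (c = Mul(134325, Pow(Add(7, Mul(-1, Pow(643, 3))), -1)) = Mul(134325, Pow(Add(7, Mul(-1, 265847707)), -1)) = Mul(134325, Pow(Add(7, -265847707), -1)) = Mul(134325, Pow(-265847700, -1)) = Mul(134325, Rational(-1, 265847700)) = Rational(-1791, 3544636) ≈ -0.00050527)
Pow(Add(Function('G')(Function('f')(17), -400), c), Rational(1, 2)) = Pow(Add(Mul(-400, Add(27, Pow(17, 2), Mul(-12, 17))), Rational(-1791, 3544636)), Rational(1, 2)) = Pow(Add(Mul(-400, Add(27, 289, -204)), Rational(-1791, 3544636)), Rational(1, 2)) = Pow(Add(Mul(-400, 112), Rational(-1791, 3544636)), Rational(1, 2)) = Pow(Add(-44800, Rational(-1791, 3544636)), Rational(1, 2)) = Pow(Rational(-158799694591, 3544636), Rational(1, 2)) = Mul(Rational(1, 1772318), I, Pow(140721778559065969, Rational(1, 2)))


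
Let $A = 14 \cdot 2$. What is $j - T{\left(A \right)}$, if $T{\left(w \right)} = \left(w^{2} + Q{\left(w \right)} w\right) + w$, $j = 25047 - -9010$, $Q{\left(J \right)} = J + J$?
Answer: $31677$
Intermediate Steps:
$Q{\left(J \right)} = 2 J$
$A = 28$
$j = 34057$ ($j = 25047 + 9010 = 34057$)
$T{\left(w \right)} = w + 3 w^{2}$ ($T{\left(w \right)} = \left(w^{2} + 2 w w\right) + w = \left(w^{2} + 2 w^{2}\right) + w = 3 w^{2} + w = w + 3 w^{2}$)
$j - T{\left(A \right)} = 34057 - 28 \left(1 + 3 \cdot 28\right) = 34057 - 28 \left(1 + 84\right) = 34057 - 28 \cdot 85 = 34057 - 2380 = 31677$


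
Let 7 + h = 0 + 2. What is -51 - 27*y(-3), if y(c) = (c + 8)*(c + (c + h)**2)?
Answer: -8286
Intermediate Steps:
h = -5 (h = -7 + (0 + 2) = -7 + 2 = -5)
y(c) = (8 + c)*(c + (-5 + c)**2) (y(c) = (c + 8)*(c + (c - 5)**2) = (8 + c)*(c + (-5 + c)**2))
-51 - 27*y(-3) = -51 - 27*(200 + (-3)**3 - 1*(-3)**2 - 47*(-3)) = -51 - 27*(200 - 27 - 1*9 + 141) = -51 - 27*(200 - 27 - 9 + 141) = -51 - 27*305 = -51 - 8235 = -8286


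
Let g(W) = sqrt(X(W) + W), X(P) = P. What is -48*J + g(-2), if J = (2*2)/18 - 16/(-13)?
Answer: -2720/39 + 2*I ≈ -69.744 + 2.0*I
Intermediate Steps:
g(W) = sqrt(2)*sqrt(W) (g(W) = sqrt(W + W) = sqrt(2*W) = sqrt(2)*sqrt(W))
J = 170/117 (J = 4*(1/18) - 16*(-1/13) = 2/9 + 16/13 = 170/117 ≈ 1.4530)
-48*J + g(-2) = -48*170/117 + sqrt(2)*sqrt(-2) = -2720/39 + sqrt(2)*(I*sqrt(2)) = -2720/39 + 2*I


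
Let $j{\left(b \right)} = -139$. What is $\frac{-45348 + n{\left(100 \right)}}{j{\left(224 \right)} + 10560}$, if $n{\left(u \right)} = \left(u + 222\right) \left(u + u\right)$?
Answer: $\frac{19052}{10421} \approx 1.8282$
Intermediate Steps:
$n{\left(u \right)} = 2 u \left(222 + u\right)$ ($n{\left(u \right)} = \left(222 + u\right) 2 u = 2 u \left(222 + u\right)$)
$\frac{-45348 + n{\left(100 \right)}}{j{\left(224 \right)} + 10560} = \frac{-45348 + 2 \cdot 100 \left(222 + 100\right)}{-139 + 10560} = \frac{-45348 + 2 \cdot 100 \cdot 322}{10421} = \left(-45348 + 64400\right) \frac{1}{10421} = 19052 \cdot \frac{1}{10421} = \frac{19052}{10421}$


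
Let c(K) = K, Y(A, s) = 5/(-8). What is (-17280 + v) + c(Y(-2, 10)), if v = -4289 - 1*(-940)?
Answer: -165037/8 ≈ -20630.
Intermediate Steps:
Y(A, s) = -5/8 (Y(A, s) = 5*(-1/8) = -5/8)
v = -3349 (v = -4289 + 940 = -3349)
(-17280 + v) + c(Y(-2, 10)) = (-17280 - 3349) - 5/8 = -20629 - 5/8 = -165037/8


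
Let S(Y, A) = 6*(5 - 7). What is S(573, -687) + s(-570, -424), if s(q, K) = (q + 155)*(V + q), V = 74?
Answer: 205828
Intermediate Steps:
S(Y, A) = -12 (S(Y, A) = 6*(-2) = -12)
s(q, K) = (74 + q)*(155 + q) (s(q, K) = (q + 155)*(74 + q) = (155 + q)*(74 + q) = (74 + q)*(155 + q))
S(573, -687) + s(-570, -424) = -12 + (11470 + (-570)² + 229*(-570)) = -12 + (11470 + 324900 - 130530) = -12 + 205840 = 205828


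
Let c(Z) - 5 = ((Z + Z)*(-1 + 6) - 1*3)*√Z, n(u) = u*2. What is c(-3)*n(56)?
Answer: 560 - 3696*I*√3 ≈ 560.0 - 6401.7*I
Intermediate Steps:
n(u) = 2*u
c(Z) = 5 + √Z*(-3 + 10*Z) (c(Z) = 5 + ((Z + Z)*(-1 + 6) - 1*3)*√Z = 5 + ((2*Z)*5 - 3)*√Z = 5 + (10*Z - 3)*√Z = 5 + (-3 + 10*Z)*√Z = 5 + √Z*(-3 + 10*Z))
c(-3)*n(56) = (5 - 3*I*√3 + 10*(-3)^(3/2))*(2*56) = (5 - 3*I*√3 + 10*(-3*I*√3))*112 = (5 - 3*I*√3 - 30*I*√3)*112 = (5 - 33*I*√3)*112 = 560 - 3696*I*√3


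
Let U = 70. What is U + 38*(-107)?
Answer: -3996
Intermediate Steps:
U + 38*(-107) = 70 + 38*(-107) = 70 - 4066 = -3996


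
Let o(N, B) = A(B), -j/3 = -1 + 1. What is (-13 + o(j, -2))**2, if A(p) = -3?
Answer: 256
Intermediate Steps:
j = 0 (j = -3*(-1 + 1) = -3*0 = 0)
o(N, B) = -3
(-13 + o(j, -2))**2 = (-13 - 3)**2 = (-16)**2 = 256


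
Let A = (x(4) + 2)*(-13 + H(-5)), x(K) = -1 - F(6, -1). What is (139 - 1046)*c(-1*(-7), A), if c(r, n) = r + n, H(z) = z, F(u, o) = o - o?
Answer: 9977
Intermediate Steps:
F(u, o) = 0
x(K) = -1 (x(K) = -1 - 1*0 = -1 + 0 = -1)
A = -18 (A = (-1 + 2)*(-13 - 5) = 1*(-18) = -18)
c(r, n) = n + r
(139 - 1046)*c(-1*(-7), A) = (139 - 1046)*(-18 - 1*(-7)) = -907*(-18 + 7) = -907*(-11) = 9977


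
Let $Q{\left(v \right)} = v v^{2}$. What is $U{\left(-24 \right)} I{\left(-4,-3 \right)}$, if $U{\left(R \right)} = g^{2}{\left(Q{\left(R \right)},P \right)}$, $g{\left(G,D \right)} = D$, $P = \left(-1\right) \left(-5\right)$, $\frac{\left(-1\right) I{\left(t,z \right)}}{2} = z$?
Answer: $150$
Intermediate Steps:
$I{\left(t,z \right)} = - 2 z$
$Q{\left(v \right)} = v^{3}$
$P = 5$
$U{\left(R \right)} = 25$ ($U{\left(R \right)} = 5^{2} = 25$)
$U{\left(-24 \right)} I{\left(-4,-3 \right)} = 25 \left(\left(-2\right) \left(-3\right)\right) = 25 \cdot 6 = 150$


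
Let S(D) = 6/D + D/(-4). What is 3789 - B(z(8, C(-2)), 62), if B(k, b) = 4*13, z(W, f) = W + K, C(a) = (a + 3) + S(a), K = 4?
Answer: 3737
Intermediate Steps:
S(D) = 6/D - D/4 (S(D) = 6/D + D*(-¼) = 6/D - D/4)
C(a) = 3 + 6/a + 3*a/4 (C(a) = (a + 3) + (6/a - a/4) = (3 + a) + (6/a - a/4) = 3 + 6/a + 3*a/4)
z(W, f) = 4 + W (z(W, f) = W + 4 = 4 + W)
B(k, b) = 52
3789 - B(z(8, C(-2)), 62) = 3789 - 1*52 = 3789 - 52 = 3737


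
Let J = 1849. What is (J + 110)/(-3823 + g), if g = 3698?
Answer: -1959/125 ≈ -15.672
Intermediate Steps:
(J + 110)/(-3823 + g) = (1849 + 110)/(-3823 + 3698) = 1959/(-125) = 1959*(-1/125) = -1959/125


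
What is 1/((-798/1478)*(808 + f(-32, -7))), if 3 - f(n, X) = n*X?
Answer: -739/234213 ≈ -0.0031552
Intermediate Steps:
f(n, X) = 3 - X*n (f(n, X) = 3 - n*X = 3 - X*n)
1/((-798/1478)*(808 + f(-32, -7))) = 1/((-798/1478)*(808 + (3 - 1*(-7)*(-32)))) = 1/((-798*1/1478)*(808 + (3 - 224))) = 1/(-399*(808 - 221)/739) = 1/(-399/739*587) = 1/(-234213/739) = -739/234213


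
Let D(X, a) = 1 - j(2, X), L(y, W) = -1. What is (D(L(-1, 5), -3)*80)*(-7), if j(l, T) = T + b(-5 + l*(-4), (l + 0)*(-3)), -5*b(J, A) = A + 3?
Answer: -784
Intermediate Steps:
b(J, A) = -⅗ - A/5 (b(J, A) = -(A + 3)/5 = -(3 + A)/5 = -⅗ - A/5)
j(l, T) = -⅗ + T + 3*l/5 (j(l, T) = T + (-⅗ - (l + 0)*(-3)/5) = T + (-⅗ - l*(-3)/5) = T + (-⅗ - (-3)*l/5) = T + (-⅗ + 3*l/5) = -⅗ + T + 3*l/5)
D(X, a) = ⅖ - X (D(X, a) = 1 - (-⅗ + X + (⅗)*2) = 1 - (-⅗ + X + 6/5) = 1 - (⅗ + X) = 1 + (-⅗ - X) = ⅖ - X)
(D(L(-1, 5), -3)*80)*(-7) = ((⅖ - 1*(-1))*80)*(-7) = ((⅖ + 1)*80)*(-7) = ((7/5)*80)*(-7) = 112*(-7) = -784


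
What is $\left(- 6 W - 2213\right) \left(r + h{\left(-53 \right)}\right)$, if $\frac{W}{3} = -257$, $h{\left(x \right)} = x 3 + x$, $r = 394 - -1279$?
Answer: $3525393$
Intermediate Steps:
$r = 1673$ ($r = 394 + 1279 = 1673$)
$h{\left(x \right)} = 4 x$ ($h{\left(x \right)} = 3 x + x = 4 x$)
$W = -771$ ($W = 3 \left(-257\right) = -771$)
$\left(- 6 W - 2213\right) \left(r + h{\left(-53 \right)}\right) = \left(\left(-6\right) \left(-771\right) - 2213\right) \left(1673 + 4 \left(-53\right)\right) = \left(4626 - 2213\right) \left(1673 - 212\right) = 2413 \cdot 1461 = 3525393$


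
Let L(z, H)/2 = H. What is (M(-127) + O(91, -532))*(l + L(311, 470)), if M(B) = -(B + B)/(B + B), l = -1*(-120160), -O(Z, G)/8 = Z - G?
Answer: -603683500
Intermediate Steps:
L(z, H) = 2*H
O(Z, G) = -8*Z + 8*G (O(Z, G) = -8*(Z - G) = -8*Z + 8*G)
l = 120160
M(B) = -1 (M(B) = -2*B/(2*B) = -2*B*1/(2*B) = -1*1 = -1)
(M(-127) + O(91, -532))*(l + L(311, 470)) = (-1 + (-8*91 + 8*(-532)))*(120160 + 2*470) = (-1 + (-728 - 4256))*(120160 + 940) = (-1 - 4984)*121100 = -4985*121100 = -603683500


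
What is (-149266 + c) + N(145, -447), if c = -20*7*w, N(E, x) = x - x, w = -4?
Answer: -148706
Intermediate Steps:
N(E, x) = 0
c = 560 (c = -20*7*(-4) = -140*(-4) = -1*(-560) = 560)
(-149266 + c) + N(145, -447) = (-149266 + 560) + 0 = -148706 + 0 = -148706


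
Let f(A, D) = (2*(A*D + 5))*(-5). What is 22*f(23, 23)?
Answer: -117480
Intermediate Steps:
f(A, D) = -50 - 10*A*D (f(A, D) = (2*(5 + A*D))*(-5) = (10 + 2*A*D)*(-5) = -50 - 10*A*D)
22*f(23, 23) = 22*(-50 - 10*23*23) = 22*(-50 - 5290) = 22*(-5340) = -117480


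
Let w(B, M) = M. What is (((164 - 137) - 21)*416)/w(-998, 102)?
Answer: 416/17 ≈ 24.471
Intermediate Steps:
(((164 - 137) - 21)*416)/w(-998, 102) = (((164 - 137) - 21)*416)/102 = ((27 - 21)*416)*(1/102) = (6*416)*(1/102) = 2496*(1/102) = 416/17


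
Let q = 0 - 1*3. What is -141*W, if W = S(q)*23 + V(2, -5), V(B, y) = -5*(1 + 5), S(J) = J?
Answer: 13959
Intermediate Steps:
q = -3 (q = 0 - 3 = -3)
V(B, y) = -30 (V(B, y) = -5*6 = -30)
W = -99 (W = -3*23 - 30 = -69 - 30 = -99)
-141*W = -141*(-99) = 13959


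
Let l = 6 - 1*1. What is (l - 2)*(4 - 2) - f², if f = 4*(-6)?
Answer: -570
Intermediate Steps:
l = 5 (l = 6 - 1 = 5)
f = -24
(l - 2)*(4 - 2) - f² = (5 - 2)*(4 - 2) - 1*(-24)² = 3*2 - 1*576 = 6 - 576 = -570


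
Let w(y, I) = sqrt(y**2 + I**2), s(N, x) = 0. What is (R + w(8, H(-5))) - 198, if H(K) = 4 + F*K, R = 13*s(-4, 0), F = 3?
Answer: -198 + sqrt(185) ≈ -184.40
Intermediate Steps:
R = 0 (R = 13*0 = 0)
H(K) = 4 + 3*K
w(y, I) = sqrt(I**2 + y**2)
(R + w(8, H(-5))) - 198 = (0 + sqrt((4 + 3*(-5))**2 + 8**2)) - 198 = (0 + sqrt((4 - 15)**2 + 64)) - 198 = (0 + sqrt((-11)**2 + 64)) - 198 = (0 + sqrt(121 + 64)) - 198 = (0 + sqrt(185)) - 198 = sqrt(185) - 198 = -198 + sqrt(185)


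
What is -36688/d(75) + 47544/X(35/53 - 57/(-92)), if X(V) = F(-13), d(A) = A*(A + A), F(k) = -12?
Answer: -22304594/5625 ≈ -3965.3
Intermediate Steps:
d(A) = 2*A² (d(A) = A*(2*A) = 2*A²)
X(V) = -12
-36688/d(75) + 47544/X(35/53 - 57/(-92)) = -36688/(2*75²) + 47544/(-12) = -36688/(2*5625) + 47544*(-1/12) = -36688/11250 - 3962 = -36688*1/11250 - 3962 = -18344/5625 - 3962 = -22304594/5625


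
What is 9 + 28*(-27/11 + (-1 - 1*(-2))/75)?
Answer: -48967/825 ≈ -59.354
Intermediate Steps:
9 + 28*(-27/11 + (-1 - 1*(-2))/75) = 9 + 28*(-27*1/11 + (-1 + 2)*(1/75)) = 9 + 28*(-27/11 + 1*(1/75)) = 9 + 28*(-27/11 + 1/75) = 9 + 28*(-2014/825) = 9 - 56392/825 = -48967/825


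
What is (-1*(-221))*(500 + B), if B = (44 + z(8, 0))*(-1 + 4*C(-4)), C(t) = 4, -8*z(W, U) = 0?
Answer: 256360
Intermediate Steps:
z(W, U) = 0 (z(W, U) = -1/8*0 = 0)
B = 660 (B = (44 + 0)*(-1 + 4*4) = 44*(-1 + 16) = 44*15 = 660)
(-1*(-221))*(500 + B) = (-1*(-221))*(500 + 660) = 221*1160 = 256360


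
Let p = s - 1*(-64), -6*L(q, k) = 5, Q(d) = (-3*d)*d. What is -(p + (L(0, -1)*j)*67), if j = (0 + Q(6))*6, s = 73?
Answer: -36317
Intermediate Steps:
Q(d) = -3*d²
L(q, k) = -⅚ (L(q, k) = -⅙*5 = -⅚)
j = -648 (j = (0 - 3*6²)*6 = (0 - 3*36)*6 = (0 - 108)*6 = -108*6 = -648)
p = 137 (p = 73 - 1*(-64) = 73 + 64 = 137)
-(p + (L(0, -1)*j)*67) = -(137 - ⅚*(-648)*67) = -(137 + 540*67) = -(137 + 36180) = -1*36317 = -36317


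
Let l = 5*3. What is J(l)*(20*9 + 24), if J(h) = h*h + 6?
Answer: 47124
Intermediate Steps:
l = 15
J(h) = 6 + h² (J(h) = h² + 6 = 6 + h²)
J(l)*(20*9 + 24) = (6 + 15²)*(20*9 + 24) = (6 + 225)*(180 + 24) = 231*204 = 47124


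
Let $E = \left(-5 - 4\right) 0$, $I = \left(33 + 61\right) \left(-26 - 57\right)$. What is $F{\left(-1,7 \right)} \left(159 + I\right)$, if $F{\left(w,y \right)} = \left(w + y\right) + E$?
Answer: $-45858$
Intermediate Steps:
$I = -7802$ ($I = 94 \left(-83\right) = -7802$)
$E = 0$ ($E = \left(-9\right) 0 = 0$)
$F{\left(w,y \right)} = w + y$ ($F{\left(w,y \right)} = \left(w + y\right) + 0 = w + y$)
$F{\left(-1,7 \right)} \left(159 + I\right) = \left(-1 + 7\right) \left(159 - 7802\right) = 6 \left(-7643\right) = -45858$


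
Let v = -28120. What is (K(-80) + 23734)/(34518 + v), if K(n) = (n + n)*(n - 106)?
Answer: 3821/457 ≈ 8.3611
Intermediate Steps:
K(n) = 2*n*(-106 + n) (K(n) = (2*n)*(-106 + n) = 2*n*(-106 + n))
(K(-80) + 23734)/(34518 + v) = (2*(-80)*(-106 - 80) + 23734)/(34518 - 28120) = (2*(-80)*(-186) + 23734)/6398 = (29760 + 23734)*(1/6398) = 53494*(1/6398) = 3821/457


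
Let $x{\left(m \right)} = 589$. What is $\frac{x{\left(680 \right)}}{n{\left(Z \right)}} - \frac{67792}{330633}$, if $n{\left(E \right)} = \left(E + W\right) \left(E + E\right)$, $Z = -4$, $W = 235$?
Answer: $- \frac{106674151}{203669928} \approx -0.52376$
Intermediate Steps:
$n{\left(E \right)} = 2 E \left(235 + E\right)$ ($n{\left(E \right)} = \left(E + 235\right) \left(E + E\right) = \left(235 + E\right) 2 E = 2 E \left(235 + E\right)$)
$\frac{x{\left(680 \right)}}{n{\left(Z \right)}} - \frac{67792}{330633} = \frac{589}{2 \left(-4\right) \left(235 - 4\right)} - \frac{67792}{330633} = \frac{589}{2 \left(-4\right) 231} - \frac{67792}{330633} = \frac{589}{-1848} - \frac{67792}{330633} = 589 \left(- \frac{1}{1848}\right) - \frac{67792}{330633} = - \frac{589}{1848} - \frac{67792}{330633} = - \frac{106674151}{203669928}$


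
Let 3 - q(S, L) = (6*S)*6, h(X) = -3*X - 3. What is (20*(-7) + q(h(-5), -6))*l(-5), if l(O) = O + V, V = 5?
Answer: 0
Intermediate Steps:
h(X) = -3 - 3*X
q(S, L) = 3 - 36*S (q(S, L) = 3 - 6*S*6 = 3 - 36*S)
l(O) = 5 + O (l(O) = O + 5 = 5 + O)
(20*(-7) + q(h(-5), -6))*l(-5) = (20*(-7) + (3 - 36*(-3 - 3*(-5))))*(5 - 5) = (-140 + (3 - 36*(-3 + 15)))*0 = (-140 + (3 - 36*12))*0 = (-140 + (3 - 432))*0 = (-140 - 429)*0 = -569*0 = 0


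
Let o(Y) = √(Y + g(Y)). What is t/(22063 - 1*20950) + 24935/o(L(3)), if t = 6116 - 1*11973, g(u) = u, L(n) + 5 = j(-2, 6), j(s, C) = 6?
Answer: -5857/1113 + 24935*√2/2 ≈ 17626.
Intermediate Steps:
L(n) = 1 (L(n) = -5 + 6 = 1)
o(Y) = √2*√Y (o(Y) = √(Y + Y) = √(2*Y) = √2*√Y)
t = -5857 (t = 6116 - 11973 = -5857)
t/(22063 - 1*20950) + 24935/o(L(3)) = -5857/(22063 - 1*20950) + 24935/((√2*√1)) = -5857/(22063 - 20950) + 24935/((√2*1)) = -5857/1113 + 24935/(√2) = -5857*1/1113 + 24935*(√2/2) = -5857/1113 + 24935*√2/2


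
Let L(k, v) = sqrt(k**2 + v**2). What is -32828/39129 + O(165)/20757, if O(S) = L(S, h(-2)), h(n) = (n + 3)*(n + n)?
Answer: -32828/39129 + sqrt(27241)/20757 ≈ -0.83102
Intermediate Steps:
h(n) = 2*n*(3 + n) (h(n) = (3 + n)*(2*n) = 2*n*(3 + n))
O(S) = sqrt(16 + S**2) (O(S) = sqrt(S**2 + (2*(-2)*(3 - 2))**2) = sqrt(S**2 + (2*(-2)*1)**2) = sqrt(S**2 + (-4)**2) = sqrt(S**2 + 16) = sqrt(16 + S**2))
-32828/39129 + O(165)/20757 = -32828/39129 + sqrt(16 + 165**2)/20757 = -32828*1/39129 + sqrt(16 + 27225)*(1/20757) = -32828/39129 + sqrt(27241)*(1/20757) = -32828/39129 + sqrt(27241)/20757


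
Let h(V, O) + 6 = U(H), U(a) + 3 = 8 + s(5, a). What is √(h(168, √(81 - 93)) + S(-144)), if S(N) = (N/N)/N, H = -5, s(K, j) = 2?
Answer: √143/12 ≈ 0.99652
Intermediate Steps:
S(N) = 1/N
U(a) = 7 (U(a) = -3 + (8 + 2) = -3 + 10 = 7)
h(V, O) = 1 (h(V, O) = -6 + 7 = 1)
√(h(168, √(81 - 93)) + S(-144)) = √(1 + 1/(-144)) = √(1 - 1/144) = √(143/144) = √143/12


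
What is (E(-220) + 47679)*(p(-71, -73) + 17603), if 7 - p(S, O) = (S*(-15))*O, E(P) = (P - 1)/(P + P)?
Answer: 400090146651/88 ≈ 4.5465e+9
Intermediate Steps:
E(P) = (-1 + P)/(2*P) (E(P) = (-1 + P)/((2*P)) = (-1 + P)*(1/(2*P)) = (-1 + P)/(2*P))
p(S, O) = 7 + 15*O*S (p(S, O) = 7 - S*(-15)*O = 7 - (-15*S)*O = 7 - (-15)*O*S = 7 + 15*O*S)
(E(-220) + 47679)*(p(-71, -73) + 17603) = ((½)*(-1 - 220)/(-220) + 47679)*((7 + 15*(-73)*(-71)) + 17603) = ((½)*(-1/220)*(-221) + 47679)*((7 + 77745) + 17603) = (221/440 + 47679)*(77752 + 17603) = (20978981/440)*95355 = 400090146651/88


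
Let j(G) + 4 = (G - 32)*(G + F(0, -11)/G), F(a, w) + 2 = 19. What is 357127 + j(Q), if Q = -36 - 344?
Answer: 48801636/95 ≈ 5.1370e+5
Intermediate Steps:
F(a, w) = 17 (F(a, w) = -2 + 19 = 17)
Q = -380
j(G) = -4 + (-32 + G)*(G + 17/G) (j(G) = -4 + (G - 32)*(G + 17/G) = -4 + (-32 + G)*(G + 17/G))
357127 + j(Q) = 357127 + (13 + (-380)**2 - 544/(-380) - 32*(-380)) = 357127 + (13 + 144400 - 544*(-1/380) + 12160) = 357127 + (13 + 144400 + 136/95 + 12160) = 357127 + 14874571/95 = 48801636/95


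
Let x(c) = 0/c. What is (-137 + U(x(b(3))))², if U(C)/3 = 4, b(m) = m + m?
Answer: 15625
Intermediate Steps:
b(m) = 2*m
x(c) = 0
U(C) = 12 (U(C) = 3*4 = 12)
(-137 + U(x(b(3))))² = (-137 + 12)² = (-125)² = 15625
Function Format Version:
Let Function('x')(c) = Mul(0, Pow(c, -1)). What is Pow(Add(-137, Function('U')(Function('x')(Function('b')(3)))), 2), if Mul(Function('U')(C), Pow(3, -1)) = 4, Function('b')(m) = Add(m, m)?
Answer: 15625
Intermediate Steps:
Function('b')(m) = Mul(2, m)
Function('x')(c) = 0
Function('U')(C) = 12 (Function('U')(C) = Mul(3, 4) = 12)
Pow(Add(-137, Function('U')(Function('x')(Function('b')(3)))), 2) = Pow(Add(-137, 12), 2) = Pow(-125, 2) = 15625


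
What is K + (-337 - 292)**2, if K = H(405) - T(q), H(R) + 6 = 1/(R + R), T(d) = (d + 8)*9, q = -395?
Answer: 323285581/810 ≈ 3.9912e+5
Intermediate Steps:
T(d) = 72 + 9*d (T(d) = (8 + d)*9 = 72 + 9*d)
H(R) = -6 + 1/(2*R) (H(R) = -6 + 1/(R + R) = -6 + 1/(2*R))
K = 2816371/810 (K = (-6 + (1/2)/405) - (72 + 9*(-395)) = (-6 + (1/2)*(1/405)) - (72 - 3555) = (-6 + 1/810) - 1*(-3483) = -4859/810 + 3483 = 2816371/810 ≈ 3477.0)
K + (-337 - 292)**2 = 2816371/810 + (-337 - 292)**2 = 2816371/810 + (-629)**2 = 2816371/810 + 395641 = 323285581/810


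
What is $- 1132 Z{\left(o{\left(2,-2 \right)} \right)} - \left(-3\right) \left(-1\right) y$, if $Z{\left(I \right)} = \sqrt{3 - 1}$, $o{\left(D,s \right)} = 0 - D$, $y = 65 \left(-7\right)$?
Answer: $1365 - 1132 \sqrt{2} \approx -235.89$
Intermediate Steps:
$y = -455$
$o{\left(D,s \right)} = - D$
$Z{\left(I \right)} = \sqrt{2}$
$- 1132 Z{\left(o{\left(2,-2 \right)} \right)} - \left(-3\right) \left(-1\right) y = - 1132 \sqrt{2} - \left(-3\right) \left(-1\right) \left(-455\right) = - 1132 \sqrt{2} - 3 \left(-455\right) = - 1132 \sqrt{2} - -1365 = - 1132 \sqrt{2} + 1365 = 1365 - 1132 \sqrt{2}$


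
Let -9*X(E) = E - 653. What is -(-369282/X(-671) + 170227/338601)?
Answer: 562563954895/224153862 ≈ 2509.7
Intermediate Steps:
X(E) = 653/9 - E/9 (X(E) = -(E - 653)/9 = -(-653 + E)/9 = 653/9 - E/9)
-(-369282/X(-671) + 170227/338601) = -(-369282/(653/9 - ⅑*(-671)) + 170227/338601) = -(-369282/(653/9 + 671/9) + 170227*(1/338601)) = -(-369282/1324/9 + 170227/338601) = -(-369282*9/1324 + 170227/338601) = -(-1661769/662 + 170227/338601) = -1*(-562563954895/224153862) = 562563954895/224153862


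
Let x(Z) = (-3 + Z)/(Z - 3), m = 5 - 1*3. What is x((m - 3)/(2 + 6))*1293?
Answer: 1293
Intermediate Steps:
m = 2 (m = 5 - 3 = 2)
x(Z) = 1 (x(Z) = (-3 + Z)/(-3 + Z) = 1)
x((m - 3)/(2 + 6))*1293 = 1*1293 = 1293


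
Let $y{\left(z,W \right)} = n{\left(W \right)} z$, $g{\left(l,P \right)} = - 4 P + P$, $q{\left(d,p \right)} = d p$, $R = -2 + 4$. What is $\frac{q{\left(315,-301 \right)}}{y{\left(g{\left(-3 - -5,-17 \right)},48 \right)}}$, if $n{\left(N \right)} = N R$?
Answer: $- \frac{10535}{544} \approx -19.366$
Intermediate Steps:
$R = 2$
$n{\left(N \right)} = 2 N$ ($n{\left(N \right)} = N 2 = 2 N$)
$g{\left(l,P \right)} = - 3 P$
$y{\left(z,W \right)} = 2 W z$
$\frac{q{\left(315,-301 \right)}}{y{\left(g{\left(-3 - -5,-17 \right)},48 \right)}} = \frac{315 \left(-301\right)}{2 \cdot 48 \left(\left(-3\right) \left(-17\right)\right)} = - \frac{94815}{2 \cdot 48 \cdot 51} = - \frac{94815}{4896} = \left(-94815\right) \frac{1}{4896} = - \frac{10535}{544}$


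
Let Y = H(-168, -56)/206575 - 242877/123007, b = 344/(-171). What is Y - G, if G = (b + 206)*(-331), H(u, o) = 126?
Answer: 293375784048956347/4345139245275 ≈ 67518.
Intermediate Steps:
b = -344/171 (b = 344*(-1/171) = -344/171 ≈ -2.0117)
G = -11545942/171 (G = (-344/171 + 206)*(-331) = (34882/171)*(-331) = -11545942/171 ≈ -67520.)
Y = -50156817393/25410171025 (Y = 126/206575 - 242877/123007 = -50156817393/25410171025 ≈ -1.9739)
Y - G = -50156817393/25410171025 - 1*(-11545942/171) = -50156817393/25410171025 + 11545942/171 = 293375784048956347/4345139245275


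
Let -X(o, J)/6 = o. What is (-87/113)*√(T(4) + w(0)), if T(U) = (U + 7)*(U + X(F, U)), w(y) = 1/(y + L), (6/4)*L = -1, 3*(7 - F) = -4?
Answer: -87*I*√2030/226 ≈ -17.344*I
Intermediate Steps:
F = 25/3 (F = 7 - ⅓*(-4) = 7 + 4/3 = 25/3 ≈ 8.3333)
L = -⅔ (L = (⅔)*(-1) = -⅔ ≈ -0.66667)
X(o, J) = -6*o
w(y) = 1/(-⅔ + y) (w(y) = 1/(y - ⅔) = 1/(-⅔ + y))
T(U) = (-50 + U)*(7 + U) (T(U) = (U + 7)*(U - 6*25/3) = (7 + U)*(U - 50) = (7 + U)*(-50 + U) = (-50 + U)*(7 + U))
(-87/113)*√(T(4) + w(0)) = (-87/113)*√((-350 + 4² - 43*4) + 3/(-2 + 3*0)) = (-87*1/113)*√((-350 + 16 - 172) + 3/(-2 + 0)) = -87*√(-506 + 3/(-2))/113 = -87*√(-506 + 3*(-½))/113 = -87*√(-506 - 3/2)/113 = -87*I*√2030/226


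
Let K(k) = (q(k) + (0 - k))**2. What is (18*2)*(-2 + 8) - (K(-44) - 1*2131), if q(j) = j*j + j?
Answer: -3745749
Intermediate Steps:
q(j) = j + j**2 (q(j) = j**2 + j = j + j**2)
K(k) = (-k + k*(1 + k))**2 (K(k) = (k*(1 + k) + (0 - k))**2 = (k*(1 + k) - k)**2 = (-k + k*(1 + k))**2)
(18*2)*(-2 + 8) - (K(-44) - 1*2131) = (18*2)*(-2 + 8) - ((-44)**4 - 1*2131) = 36*6 - (3748096 - 2131) = 216 - 1*3745965 = 216 - 3745965 = -3745749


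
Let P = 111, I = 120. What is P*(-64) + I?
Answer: -6984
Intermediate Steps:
P*(-64) + I = 111*(-64) + 120 = -7104 + 120 = -6984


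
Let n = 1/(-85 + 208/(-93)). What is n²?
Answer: 8649/65820769 ≈ 0.00013140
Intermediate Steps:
n = -93/8113 (n = 1/(-85 + 208*(-1/93)) = 1/(-85 - 208/93) = 1/(-8113/93) = -93/8113 ≈ -0.011463)
n² = (-93/8113)² = 8649/65820769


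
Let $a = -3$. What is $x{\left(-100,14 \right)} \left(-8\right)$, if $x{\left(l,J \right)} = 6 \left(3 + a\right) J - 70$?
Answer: $560$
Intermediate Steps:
$x{\left(l,J \right)} = -70$ ($x{\left(l,J \right)} = 6 \left(3 - 3\right) J - 70 = 6 \cdot 0 J - 70 = 0 J - 70 = 0 - 70 = -70$)
$x{\left(-100,14 \right)} \left(-8\right) = \left(-70\right) \left(-8\right) = 560$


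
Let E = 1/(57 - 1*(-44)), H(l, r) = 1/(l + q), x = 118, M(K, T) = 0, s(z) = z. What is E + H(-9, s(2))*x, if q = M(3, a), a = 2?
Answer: -11909/909 ≈ -13.101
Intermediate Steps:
q = 0
H(l, r) = 1/l (H(l, r) = 1/(l + 0) = 1/l)
E = 1/101 (E = 1/(57 + 44) = 1/101 ≈ 0.0099010)
E + H(-9, s(2))*x = 1/101 + 118/(-9) = 1/101 - ⅑*118 = 1/101 - 118/9 = -11909/909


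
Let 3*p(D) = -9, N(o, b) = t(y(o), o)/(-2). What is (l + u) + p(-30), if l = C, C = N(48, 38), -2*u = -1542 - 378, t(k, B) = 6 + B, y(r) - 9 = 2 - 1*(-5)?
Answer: 930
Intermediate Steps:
y(r) = 16 (y(r) = 9 + (2 - 1*(-5)) = 9 + (2 + 5) = 9 + 7 = 16)
u = 960 (u = -(-1542 - 378)/2 = -½*(-1920) = 960)
N(o, b) = -3 - o/2 (N(o, b) = (6 + o)/(-2) = (6 + o)*(-½) = -3 - o/2)
C = -27 (C = -3 - ½*48 = -3 - 24 = -27)
l = -27
p(D) = -3 (p(D) = (⅓)*(-9) = -3)
(l + u) + p(-30) = (-27 + 960) - 3 = 933 - 3 = 930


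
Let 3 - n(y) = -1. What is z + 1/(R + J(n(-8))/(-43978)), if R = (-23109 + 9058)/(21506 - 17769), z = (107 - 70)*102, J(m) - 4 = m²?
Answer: 1166101976273/309004809 ≈ 3773.7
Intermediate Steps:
n(y) = 4 (n(y) = 3 - 1*(-1) = 3 + 1 = 4)
J(m) = 4 + m²
z = 3774 (z = 37*102 = 3774)
R = -14051/3737 ≈ -3.7600
z + 1/(R + J(n(-8))/(-43978)) = 3774 + 1/(-14051/3737 + (4 + 4²)/(-43978)) = 3774 + 1/(-14051/3737 + (4 + 16)*(-1/43978)) = 3774 + 1/(-14051/3737 + 20*(-1/43978)) = 3774 + 1/(-14051/3737 - 10/21989) = 3774 + 1/(-309004809/82172893) = 3774 - 82172893/309004809 = 1166101976273/309004809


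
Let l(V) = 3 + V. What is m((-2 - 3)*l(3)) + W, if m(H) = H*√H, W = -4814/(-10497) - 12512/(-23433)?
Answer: 27127214/27330689 - 30*I*√30 ≈ 0.99255 - 164.32*I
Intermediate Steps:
W = 27127214/27330689 (W = -4814*(-1/10497) - 12512*(-1/23433) = 4814/10497 + 12512/23433 = 27127214/27330689 ≈ 0.99255)
m(H) = H^(3/2)
m((-2 - 3)*l(3)) + W = ((-2 - 3)*(3 + 3))^(3/2) + 27127214/27330689 = (-5*6)^(3/2) + 27127214/27330689 = (-30)^(3/2) + 27127214/27330689 = -30*I*√30 + 27127214/27330689 = 27127214/27330689 - 30*I*√30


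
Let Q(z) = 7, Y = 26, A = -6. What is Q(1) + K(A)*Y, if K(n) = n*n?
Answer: 943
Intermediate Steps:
K(n) = n²
Q(1) + K(A)*Y = 7 + (-6)²*26 = 7 + 36*26 = 7 + 936 = 943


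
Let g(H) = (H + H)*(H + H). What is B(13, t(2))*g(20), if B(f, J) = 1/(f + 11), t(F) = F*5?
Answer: 200/3 ≈ 66.667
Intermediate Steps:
g(H) = 4*H² (g(H) = (2*H)*(2*H) = 4*H²)
t(F) = 5*F
B(f, J) = 1/(11 + f)
B(13, t(2))*g(20) = (4*20²)/(11 + 13) = (4*400)/24 = (1/24)*1600 = 200/3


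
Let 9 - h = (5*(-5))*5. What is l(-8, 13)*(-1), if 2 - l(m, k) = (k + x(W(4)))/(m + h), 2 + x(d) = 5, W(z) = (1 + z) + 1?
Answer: -118/63 ≈ -1.8730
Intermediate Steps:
W(z) = 2 + z
x(d) = 3 (x(d) = -2 + 5 = 3)
h = 134 (h = 9 - 5*(-5)*5 = 9 - (-25)*5 = 9 - 1*(-125) = 9 + 125 = 134)
l(m, k) = 2 - (3 + k)/(134 + m) (l(m, k) = 2 - (k + 3)/(m + 134) = 2 - (3 + k)/(134 + m))
l(-8, 13)*(-1) = ((265 - 1*13 + 2*(-8))/(134 - 8))*(-1) = ((265 - 13 - 16)/126)*(-1) = ((1/126)*236)*(-1) = (118/63)*(-1) = -118/63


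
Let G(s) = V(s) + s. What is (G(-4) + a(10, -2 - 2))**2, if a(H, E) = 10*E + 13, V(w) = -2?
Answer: 1089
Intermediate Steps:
G(s) = -2 + s
a(H, E) = 13 + 10*E
(G(-4) + a(10, -2 - 2))**2 = ((-2 - 4) + (13 + 10*(-2 - 2)))**2 = (-6 + (13 + 10*(-4)))**2 = (-6 + (13 - 40))**2 = (-6 - 27)**2 = (-33)**2 = 1089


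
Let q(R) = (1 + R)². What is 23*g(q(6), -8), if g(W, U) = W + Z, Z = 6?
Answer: 1265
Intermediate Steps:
g(W, U) = 6 + W (g(W, U) = W + 6 = 6 + W)
23*g(q(6), -8) = 23*(6 + (1 + 6)²) = 23*(6 + 7²) = 23*(6 + 49) = 23*55 = 1265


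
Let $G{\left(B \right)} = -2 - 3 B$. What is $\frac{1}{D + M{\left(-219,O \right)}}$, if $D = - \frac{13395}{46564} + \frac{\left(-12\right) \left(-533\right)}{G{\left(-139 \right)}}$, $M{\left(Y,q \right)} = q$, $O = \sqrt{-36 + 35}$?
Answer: $\frac{5647735168621140}{85791909908291161} - \frac{373419294883600 i}{85791909908291161} \approx 0.065831 - 0.0043526 i$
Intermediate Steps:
$O = i$ ($O = \sqrt{-1} = i \approx 1.0 i$)
$D = \frac{292264419}{19324060}$ ($D = - \frac{13395}{46564} + \frac{\left(-12\right) \left(-533\right)}{-2 - -417} = \left(-13395\right) \frac{1}{46564} + \frac{6396}{-2 + 417} = - \frac{13395}{46564} + \frac{6396}{415} = \frac{292264419}{19324060} \approx 15.124$)
$\frac{1}{D + M{\left(-219,O \right)}} = \frac{1}{\frac{292264419}{19324060} + i} = \frac{373419294883600 \left(\frac{292264419}{19324060} - i\right)}{85791909908291161}$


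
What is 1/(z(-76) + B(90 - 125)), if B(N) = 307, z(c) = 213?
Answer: 1/520 ≈ 0.0019231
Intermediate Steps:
1/(z(-76) + B(90 - 125)) = 1/(213 + 307) = 1/520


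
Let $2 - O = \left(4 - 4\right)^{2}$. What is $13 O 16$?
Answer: $416$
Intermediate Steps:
$O = 2$ ($O = 2 - \left(4 - 4\right)^{2} = 2 - 0^{2} = 2 - 0 = 2 + 0 = 2$)
$13 O 16 = 13 \cdot 2 \cdot 16 = 26 \cdot 16 = 416$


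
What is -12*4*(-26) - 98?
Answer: 1150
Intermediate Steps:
-12*4*(-26) - 98 = -48*(-26) - 98 = 1248 - 98 = 1150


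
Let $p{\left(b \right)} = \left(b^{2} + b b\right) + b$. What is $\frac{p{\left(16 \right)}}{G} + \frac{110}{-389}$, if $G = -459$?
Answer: $- \frac{85294}{59517} \approx -1.4331$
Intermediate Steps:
$p{\left(b \right)} = b + 2 b^{2}$ ($p{\left(b \right)} = \left(b^{2} + b^{2}\right) + b = 2 b^{2} + b = b + 2 b^{2}$)
$\frac{p{\left(16 \right)}}{G} + \frac{110}{-389} = \frac{16 \left(1 + 2 \cdot 16\right)}{-459} + \frac{110}{-389} = 16 \left(1 + 32\right) \left(- \frac{1}{459}\right) + 110 \left(- \frac{1}{389}\right) = 16 \cdot 33 \left(- \frac{1}{459}\right) - \frac{110}{389} = 528 \left(- \frac{1}{459}\right) - \frac{110}{389} = - \frac{176}{153} - \frac{110}{389} = - \frac{85294}{59517}$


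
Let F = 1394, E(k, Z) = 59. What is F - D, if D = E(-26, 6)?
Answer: 1335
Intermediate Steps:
D = 59
F - D = 1394 - 1*59 = 1394 - 59 = 1335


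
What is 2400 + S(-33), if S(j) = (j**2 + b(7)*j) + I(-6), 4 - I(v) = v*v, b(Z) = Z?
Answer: 3226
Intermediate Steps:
I(v) = 4 - v**2 (I(v) = 4 - v*v = 4 - v**2)
S(j) = -32 + j**2 + 7*j (S(j) = (j**2 + 7*j) + (4 - 1*(-6)**2) = (j**2 + 7*j) + (4 - 1*36) = (j**2 + 7*j) + (4 - 36) = (j**2 + 7*j) - 32 = -32 + j**2 + 7*j)
2400 + S(-33) = 2400 + (-32 + (-33)**2 + 7*(-33)) = 2400 + (-32 + 1089 - 231) = 2400 + 826 = 3226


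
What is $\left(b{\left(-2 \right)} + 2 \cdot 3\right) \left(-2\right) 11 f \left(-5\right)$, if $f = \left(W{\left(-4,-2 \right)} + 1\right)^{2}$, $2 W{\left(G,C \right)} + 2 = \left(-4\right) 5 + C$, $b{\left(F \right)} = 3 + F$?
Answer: $93170$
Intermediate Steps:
$W{\left(G,C \right)} = -11 + \frac{C}{2}$ ($W{\left(G,C \right)} = -1 + \frac{\left(-4\right) 5 + C}{2} = -1 + \frac{-20 + C}{2} = -1 + \left(-10 + \frac{C}{2}\right) = -11 + \frac{C}{2}$)
$f = 121$ ($f = \left(\left(-11 + \frac{1}{2} \left(-2\right)\right) + 1\right)^{2} = \left(\left(-11 - 1\right) + 1\right)^{2} = \left(-12 + 1\right)^{2} = \left(-11\right)^{2} = 121$)
$\left(b{\left(-2 \right)} + 2 \cdot 3\right) \left(-2\right) 11 f \left(-5\right) = \left(\left(3 - 2\right) + 2 \cdot 3\right) \left(-2\right) 11 \cdot 121 \left(-5\right) = \left(1 + 6\right) \left(-2\right) 11 \left(-605\right) = 7 \left(-2\right) 11 \left(-605\right) = \left(-14\right) 11 \left(-605\right) = \left(-154\right) \left(-605\right) = 93170$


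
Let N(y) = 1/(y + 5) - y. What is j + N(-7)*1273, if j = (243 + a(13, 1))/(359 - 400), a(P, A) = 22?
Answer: 677979/82 ≈ 8268.0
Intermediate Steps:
N(y) = 1/(5 + y) - y
j = -265/41 (j = (243 + 22)/(359 - 400) = 265/(-41) = 265*(-1/41) = -265/41 ≈ -6.4634)
j + N(-7)*1273 = -265/41 + ((1 - 1*(-7)**2 - 5*(-7))/(5 - 7))*1273 = -265/41 + ((1 - 1*49 + 35)/(-2))*1273 = -265/41 - (1 - 49 + 35)/2*1273 = -265/41 - 1/2*(-13)*1273 = -265/41 + (13/2)*1273 = -265/41 + 16549/2 = 677979/82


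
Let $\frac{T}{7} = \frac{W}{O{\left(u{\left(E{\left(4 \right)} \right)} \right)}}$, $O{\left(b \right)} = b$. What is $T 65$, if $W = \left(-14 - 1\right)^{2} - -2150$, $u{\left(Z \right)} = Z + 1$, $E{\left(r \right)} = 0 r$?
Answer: $1080625$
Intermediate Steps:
$E{\left(r \right)} = 0$
$u{\left(Z \right)} = 1 + Z$
$W = 2375$ ($W = \left(-15\right)^{2} + 2150 = 225 + 2150 = 2375$)
$T = 16625$ ($T = 7 \frac{2375}{1 + 0} = 7 \cdot \frac{2375}{1} = 7 \cdot 2375 \cdot 1 = 7 \cdot 2375 = 16625$)
$T 65 = 16625 \cdot 65 = 1080625$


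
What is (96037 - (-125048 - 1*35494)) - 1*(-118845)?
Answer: 375424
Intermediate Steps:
(96037 - (-125048 - 1*35494)) - 1*(-118845) = (96037 - (-125048 - 35494)) + 118845 = (96037 - 1*(-160542)) + 118845 = (96037 + 160542) + 118845 = 256579 + 118845 = 375424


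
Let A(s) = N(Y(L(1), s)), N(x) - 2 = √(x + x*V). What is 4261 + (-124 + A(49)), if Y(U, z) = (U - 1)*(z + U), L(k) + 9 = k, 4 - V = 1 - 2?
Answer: 4139 + 3*I*√246 ≈ 4139.0 + 47.053*I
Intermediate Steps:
V = 5 (V = 4 - (1 - 2) = 4 - 1*(-1) = 4 + 1 = 5)
L(k) = -9 + k
Y(U, z) = (-1 + U)*(U + z)
N(x) = 2 + √6*√x (N(x) = 2 + √(x + x*5) = 2 + √(x + 5*x) = 2 + √(6*x) = 2 + √6*√x)
A(s) = 2 + √6*√(72 - 9*s) (A(s) = 2 + √6*√((-9 + 1)² - (-9 + 1) - s + (-9 + 1)*s) = 2 + √6*√((-8)² - 1*(-8) - s - 8*s) = 2 + √6*√(64 + 8 - s - 8*s) = 2 + √6*√(72 - 9*s))
4261 + (-124 + A(49)) = 4261 + (-124 + (2 + 3*√(48 - 6*49))) = 4261 + (-124 + (2 + 3*√(48 - 294))) = 4261 + (-124 + (2 + 3*√(-246))) = 4261 + (-124 + (2 + 3*(I*√246))) = 4261 + (-124 + (2 + 3*I*√246)) = 4261 + (-122 + 3*I*√246) = 4139 + 3*I*√246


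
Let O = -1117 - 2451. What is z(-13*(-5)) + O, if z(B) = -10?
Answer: -3578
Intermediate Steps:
O = -3568
z(-13*(-5)) + O = -10 - 3568 = -3578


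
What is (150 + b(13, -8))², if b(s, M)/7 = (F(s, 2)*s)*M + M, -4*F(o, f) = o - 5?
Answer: 2402500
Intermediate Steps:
F(o, f) = 5/4 - o/4 (F(o, f) = -(o - 5)/4 = -(-5 + o)/4 = 5/4 - o/4)
b(s, M) = 7*M + 7*M*s*(5/4 - s/4) (b(s, M) = 7*(((5/4 - s/4)*s)*M + M) = 7*((s*(5/4 - s/4))*M + M) = 7*(M*s*(5/4 - s/4) + M) = 7*(M + M*s*(5/4 - s/4)) = 7*M + 7*M*s*(5/4 - s/4))
(150 + b(13, -8))² = (150 - 7/4*(-8)*(-4 + 13*(-5 + 13)))² = (150 - 7/4*(-8)*(-4 + 13*8))² = (150 - 7/4*(-8)*(-4 + 104))² = (150 - 7/4*(-8)*100)² = (150 + 1400)² = 1550² = 2402500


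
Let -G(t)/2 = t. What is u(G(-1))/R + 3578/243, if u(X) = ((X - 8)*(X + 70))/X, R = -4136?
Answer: 1856387/125631 ≈ 14.777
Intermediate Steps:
G(t) = -2*t
u(X) = (-8 + X)*(70 + X)/X (u(X) = ((-8 + X)*(70 + X))/X = (-8 + X)*(70 + X)/X)
u(G(-1))/R + 3578/243 = (62 - 2*(-1) - 560/((-2*(-1))))/(-4136) + 3578/243 = (62 + 2 - 560/2)*(-1/4136) + 3578*(1/243) = (62 + 2 - 560*½)*(-1/4136) + 3578/243 = (62 + 2 - 280)*(-1/4136) + 3578/243 = -216*(-1/4136) + 3578/243 = 27/517 + 3578/243 = 1856387/125631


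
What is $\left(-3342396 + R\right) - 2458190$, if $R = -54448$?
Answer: $-5855034$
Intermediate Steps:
$\left(-3342396 + R\right) - 2458190 = \left(-3342396 - 54448\right) - 2458190 = -3396844 - 2458190 = -5855034$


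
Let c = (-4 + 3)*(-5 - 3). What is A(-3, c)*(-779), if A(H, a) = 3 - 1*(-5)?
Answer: -6232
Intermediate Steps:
c = 8 (c = -1*(-8) = 8)
A(H, a) = 8 (A(H, a) = 3 + 5 = 8)
A(-3, c)*(-779) = 8*(-779) = -6232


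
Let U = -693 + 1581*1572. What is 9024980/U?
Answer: 9024980/2484639 ≈ 3.6323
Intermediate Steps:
U = 2484639 (U = -693 + 2485332 = 2484639)
9024980/U = 9024980/2484639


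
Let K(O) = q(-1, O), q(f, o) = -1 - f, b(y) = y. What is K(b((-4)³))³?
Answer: 0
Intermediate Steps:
K(O) = 0 (K(O) = -1 - 1*(-1) = -1 + 1 = 0)
K(b((-4)³))³ = 0³ = 0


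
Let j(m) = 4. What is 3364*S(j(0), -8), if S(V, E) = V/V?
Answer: 3364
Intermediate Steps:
S(V, E) = 1
3364*S(j(0), -8) = 3364*1 = 3364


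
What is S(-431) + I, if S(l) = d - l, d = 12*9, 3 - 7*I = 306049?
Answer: -302273/7 ≈ -43182.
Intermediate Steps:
I = -306046/7 (I = 3/7 - ⅐*306049 = 3/7 - 306049/7 = -306046/7 ≈ -43721.)
d = 108
S(l) = 108 - l
S(-431) + I = (108 - 1*(-431)) - 306046/7 = (108 + 431) - 306046/7 = 539 - 306046/7 = -302273/7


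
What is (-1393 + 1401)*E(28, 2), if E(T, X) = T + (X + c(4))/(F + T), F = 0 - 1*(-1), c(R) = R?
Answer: 6544/29 ≈ 225.66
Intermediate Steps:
F = 1 (F = 0 + 1 = 1)
E(T, X) = T + (4 + X)/(1 + T) (E(T, X) = T + (X + 4)/(1 + T) = T + (4 + X)/(1 + T))
(-1393 + 1401)*E(28, 2) = (-1393 + 1401)*((4 + 28 + 2 + 28²)/(1 + 28)) = 8*((4 + 28 + 2 + 784)/29) = 8*((1/29)*818) = 8*(818/29) = 6544/29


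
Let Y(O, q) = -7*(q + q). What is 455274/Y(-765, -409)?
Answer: 227637/2863 ≈ 79.510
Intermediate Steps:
Y(O, q) = -14*q
455274/Y(-765, -409) = 455274/((-14*(-409))) = 455274/5726 = 455274*(1/5726) = 227637/2863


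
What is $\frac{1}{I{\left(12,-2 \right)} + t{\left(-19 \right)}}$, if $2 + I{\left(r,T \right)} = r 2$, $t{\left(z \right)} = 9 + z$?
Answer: $\frac{1}{12} \approx 0.083333$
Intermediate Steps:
$I{\left(r,T \right)} = -2 + 2 r$ ($I{\left(r,T \right)} = -2 + r 2 = -2 + 2 r$)
$\frac{1}{I{\left(12,-2 \right)} + t{\left(-19 \right)}} = \frac{1}{\left(-2 + 2 \cdot 12\right) + \left(9 - 19\right)} = \frac{1}{\left(-2 + 24\right) - 10} = \frac{1}{22 - 10} = \frac{1}{12}$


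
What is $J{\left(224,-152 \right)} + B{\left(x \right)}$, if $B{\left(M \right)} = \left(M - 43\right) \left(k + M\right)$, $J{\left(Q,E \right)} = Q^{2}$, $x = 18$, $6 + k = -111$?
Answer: $52651$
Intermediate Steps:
$k = -117$ ($k = -6 - 111 = -117$)
$B{\left(M \right)} = \left(-117 + M\right) \left(-43 + M\right)$ ($B{\left(M \right)} = \left(M - 43\right) \left(-117 + M\right) = \left(-43 + M\right) \left(-117 + M\right) = \left(-117 + M\right) \left(-43 + M\right)$)
$J{\left(224,-152 \right)} + B{\left(x \right)} = 224^{2} + \left(5031 + 18^{2} - 2880\right) = 50176 + \left(5031 + 324 - 2880\right) = 50176 + 2475 = 52651$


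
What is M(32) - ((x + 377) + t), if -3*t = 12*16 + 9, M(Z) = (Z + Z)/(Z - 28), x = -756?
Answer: 462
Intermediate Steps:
M(Z) = 2*Z/(-28 + Z) (M(Z) = (2*Z)/(-28 + Z) = 2*Z/(-28 + Z))
t = -67 (t = -(12*16 + 9)/3 = -(192 + 9)/3 = -⅓*201 = -67)
M(32) - ((x + 377) + t) = 2*32/(-28 + 32) - ((-756 + 377) - 67) = 2*32/4 - (-379 - 67) = 2*32*(¼) - 1*(-446) = 16 + 446 = 462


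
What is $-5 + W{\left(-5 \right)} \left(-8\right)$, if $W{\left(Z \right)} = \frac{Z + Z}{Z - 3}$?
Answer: $-15$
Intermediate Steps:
$W{\left(Z \right)} = \frac{2 Z}{-3 + Z}$
$-5 + W{\left(-5 \right)} \left(-8\right) = -5 + 2 \left(-5\right) \frac{1}{-3 - 5} \left(-8\right) = -5 + 2 \left(-5\right) \frac{1}{-8} \left(-8\right) = -5 + 2 \left(-5\right) \left(- \frac{1}{8}\right) \left(-8\right) = -5 + \frac{5}{4} \left(-8\right) = -5 - 10 = -15$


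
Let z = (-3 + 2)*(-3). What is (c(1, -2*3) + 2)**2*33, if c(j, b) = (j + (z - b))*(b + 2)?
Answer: 47652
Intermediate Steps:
z = 3 (z = -1*(-3) = 3)
c(j, b) = (2 + b)*(3 + j - b) (c(j, b) = (j + (3 - b))*(b + 2) = (3 + j - b)*(2 + b) = (2 + b)*(3 + j - b))
(c(1, -2*3) + 2)**2*33 = ((6 - 2*3 - (-2*3)**2 + 2*1 - 2*3*1) + 2)**2*33 = ((6 - 6 - 1*(-6)**2 + 2 - 6*1) + 2)**2*33 = ((6 - 6 - 1*36 + 2 - 6) + 2)**2*33 = ((6 - 6 - 36 + 2 - 6) + 2)**2*33 = (-40 + 2)**2*33 = (-38)**2*33 = 1444*33 = 47652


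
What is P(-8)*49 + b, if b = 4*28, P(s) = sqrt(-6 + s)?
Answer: 112 + 49*I*sqrt(14) ≈ 112.0 + 183.34*I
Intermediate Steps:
b = 112
P(-8)*49 + b = sqrt(-6 - 8)*49 + 112 = sqrt(-14)*49 + 112 = (I*sqrt(14))*49 + 112 = 49*I*sqrt(14) + 112 = 112 + 49*I*sqrt(14)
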